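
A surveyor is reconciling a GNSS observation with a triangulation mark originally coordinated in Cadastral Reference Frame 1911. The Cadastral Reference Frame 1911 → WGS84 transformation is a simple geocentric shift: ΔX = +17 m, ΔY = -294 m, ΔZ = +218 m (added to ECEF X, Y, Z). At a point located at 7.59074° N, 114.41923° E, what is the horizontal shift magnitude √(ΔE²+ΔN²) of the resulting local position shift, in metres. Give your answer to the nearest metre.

274 m

At φ = 7.59074°, λ = 114.41923°: sin φ = 0.132096, cos φ = 0.991237, sin λ = 0.910545, cos λ = -0.413410.
ΔE = −sin λ·ΔX + cos λ·ΔY = −(0.910545)·(17) + (-0.413410)·(-294) = 106.06 m.
ΔN = −sin φ cos λ·ΔX − sin φ sin λ·ΔY + cos φ·ΔZ = −(0.132096)(-0.413410)(17) − (0.132096)(0.910545)(-294) + (0.991237)(218) = 252.38 m.
Horizontal magnitude = √(ΔE² + ΔN²) = √(106.06² + 252.38²) = 273.76 m.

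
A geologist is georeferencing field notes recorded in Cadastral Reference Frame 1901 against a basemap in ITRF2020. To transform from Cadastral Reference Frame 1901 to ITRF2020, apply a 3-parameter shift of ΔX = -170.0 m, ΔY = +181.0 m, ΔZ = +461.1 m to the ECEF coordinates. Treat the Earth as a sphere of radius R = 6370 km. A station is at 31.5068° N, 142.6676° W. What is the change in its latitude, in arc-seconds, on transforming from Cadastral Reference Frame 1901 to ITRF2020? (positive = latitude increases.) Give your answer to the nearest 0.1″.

Δφ = 12.3″

sin φ = 0.522600, cos φ = 0.852578, sin λ = -0.606438, cos λ = -0.795131.
North component: ΔN = −sin φ cos λ·ΔX − sin φ sin λ·ΔY + cos φ·ΔZ = −(0.522600)(-0.795131)(-170.0) − (0.522600)(-0.606438)(181.0) + (0.852578)(461.1) = 379.85 m.
1° of latitude spans πR/180 = 111177 m, so Δφ = 379.85 / 111177 × 3600 = 12.300″.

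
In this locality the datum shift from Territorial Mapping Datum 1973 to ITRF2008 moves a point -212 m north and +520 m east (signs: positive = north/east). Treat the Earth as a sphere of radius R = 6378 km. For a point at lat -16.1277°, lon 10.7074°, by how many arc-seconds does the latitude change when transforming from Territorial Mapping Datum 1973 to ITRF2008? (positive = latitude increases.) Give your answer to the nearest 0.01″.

On a sphere of radius R, 1 rad of latitude = R, so Δφ = ΔN / R = -212.0 / 6378000 = -3.3239e-05 rad = -6.856″.

Δφ = -6.86″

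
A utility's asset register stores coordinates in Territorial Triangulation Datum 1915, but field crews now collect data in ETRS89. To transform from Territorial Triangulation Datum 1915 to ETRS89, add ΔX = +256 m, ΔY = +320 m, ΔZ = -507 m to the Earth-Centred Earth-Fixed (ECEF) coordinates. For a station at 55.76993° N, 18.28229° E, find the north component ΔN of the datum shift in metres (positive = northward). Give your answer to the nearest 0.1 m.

ΔN = -569.2 m

At φ = 55.76993°, λ = 18.28229°: sin φ = 0.826785, cos φ = 0.562517, sin λ = 0.313699, cos λ = 0.949522.
ΔN = −sin φ cos λ·ΔX − sin φ sin λ·ΔY + cos φ·ΔZ = −(0.826785)(0.949522)(256) − (0.826785)(0.313699)(320) + (0.562517)(-507) = -569.17 m.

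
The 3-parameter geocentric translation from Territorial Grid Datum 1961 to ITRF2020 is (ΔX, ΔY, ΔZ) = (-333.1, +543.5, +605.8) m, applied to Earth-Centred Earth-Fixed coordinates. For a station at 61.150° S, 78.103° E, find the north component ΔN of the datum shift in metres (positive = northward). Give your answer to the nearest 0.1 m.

ΔN = 698.0 m

At φ = -61.150°, λ = 78.103°: sin φ = -0.875886, cos φ = 0.482518, sin λ = 0.978520, cos λ = 0.206153.
ΔN = −sin φ cos λ·ΔX − sin φ sin λ·ΔY + cos φ·ΔZ = −(-0.875886)(0.206153)(-333.1) − (-0.875886)(0.978520)(543.5) + (0.482518)(605.8) = 697.98 m.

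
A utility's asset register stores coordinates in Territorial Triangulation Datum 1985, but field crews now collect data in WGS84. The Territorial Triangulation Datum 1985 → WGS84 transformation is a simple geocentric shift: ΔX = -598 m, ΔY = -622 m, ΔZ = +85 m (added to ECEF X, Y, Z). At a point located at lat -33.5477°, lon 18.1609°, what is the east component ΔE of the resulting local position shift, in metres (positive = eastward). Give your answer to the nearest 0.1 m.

At φ = -33.5477°, λ = 18.1609°: sin φ = -0.552631, cos φ = 0.833426, sin λ = 0.311687, cos λ = 0.950185.
ΔE = −sin λ·ΔX + cos λ·ΔY = −(0.311687)·(-598) + (0.950185)·(-622) = -404.63 m.

ΔE = -404.6 m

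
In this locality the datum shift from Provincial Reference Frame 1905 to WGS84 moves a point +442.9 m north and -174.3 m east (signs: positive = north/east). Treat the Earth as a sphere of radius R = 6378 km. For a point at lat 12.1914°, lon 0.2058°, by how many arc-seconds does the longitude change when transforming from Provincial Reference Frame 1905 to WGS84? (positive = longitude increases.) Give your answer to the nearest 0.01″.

At latitude 12.1914°, cos φ = 0.977448.
One radian of longitude at latitude φ spans R cos φ, so Δλ = ΔE / (R cos φ) = -174.3 / (6378000 × 0.977448) = -2.7959e-05 rad = -5.767″.

Δλ = -5.77″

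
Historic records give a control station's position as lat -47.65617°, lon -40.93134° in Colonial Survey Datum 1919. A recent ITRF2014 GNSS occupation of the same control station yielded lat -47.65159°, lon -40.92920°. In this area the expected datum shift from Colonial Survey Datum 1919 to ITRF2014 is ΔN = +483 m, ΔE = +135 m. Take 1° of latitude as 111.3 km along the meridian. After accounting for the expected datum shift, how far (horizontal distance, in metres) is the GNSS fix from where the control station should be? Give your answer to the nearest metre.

37 m

Observed coordinate differences: Δφ = +0.00458°, Δλ = +0.00214°.
Converting to metres (1° lat = 111300 m, cos φ = 0.673578): observed ΔN = 509.8 m, observed ΔE = 160.4 m.
Subtracting the expected shift leaves a residual of 509.8 − (483) = 26.8 m north and 160.4 − (135) = 25.4 m east.
Residual distance = √(26.8² + 25.4²) = 36.9 m.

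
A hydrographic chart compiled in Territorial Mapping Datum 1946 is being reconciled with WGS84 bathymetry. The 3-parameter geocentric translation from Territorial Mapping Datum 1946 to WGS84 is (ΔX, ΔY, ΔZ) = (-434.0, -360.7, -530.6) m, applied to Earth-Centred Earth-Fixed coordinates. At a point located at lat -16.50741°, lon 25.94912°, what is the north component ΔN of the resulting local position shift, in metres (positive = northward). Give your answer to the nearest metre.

At φ = -16.50741°, λ = 25.94912°: sin φ = -0.284139, cos φ = 0.958783, sin λ = 0.437573, cos λ = 0.899183.
ΔN = −sin φ cos λ·ΔX − sin φ sin λ·ΔY + cos φ·ΔZ = −(-0.284139)(0.899183)(-434.0) − (-0.284139)(0.437573)(-360.7) + (0.958783)(-530.6) = -664.46 m.

ΔN = -664 m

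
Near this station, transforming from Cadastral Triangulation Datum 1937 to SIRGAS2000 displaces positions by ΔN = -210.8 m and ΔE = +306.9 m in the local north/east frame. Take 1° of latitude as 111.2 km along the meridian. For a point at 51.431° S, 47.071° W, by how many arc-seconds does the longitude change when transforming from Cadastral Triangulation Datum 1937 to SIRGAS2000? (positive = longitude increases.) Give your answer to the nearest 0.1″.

Δλ = 15.9″

At latitude -51.431°, cos φ = 0.623457.
1° of longitude at this latitude = 111.2 × cos φ = 69.33 km, so Δλ = 306.9 / 69328.4 = 0.0044268° = 15.936″.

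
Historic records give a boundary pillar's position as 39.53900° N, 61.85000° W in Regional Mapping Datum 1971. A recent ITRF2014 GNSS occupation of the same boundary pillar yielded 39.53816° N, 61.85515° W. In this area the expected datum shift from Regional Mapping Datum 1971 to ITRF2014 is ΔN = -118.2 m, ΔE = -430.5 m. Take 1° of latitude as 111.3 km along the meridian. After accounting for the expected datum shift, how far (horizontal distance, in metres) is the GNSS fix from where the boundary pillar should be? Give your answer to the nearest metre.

Observed coordinate differences: Δφ = -0.00084°, Δλ = -0.00515°.
Converting to metres (1° lat = 111300 m, cos φ = 0.771191): observed ΔN = -93.5 m, observed ΔE = -442.0 m.
Subtracting the expected shift leaves a residual of -93.5 − (-118.2) = 24.7 m north and -442.0 − (-430.5) = -11.5 m east.
Residual distance = √(24.7² + (-11.5)²) = 27.3 m.

27 m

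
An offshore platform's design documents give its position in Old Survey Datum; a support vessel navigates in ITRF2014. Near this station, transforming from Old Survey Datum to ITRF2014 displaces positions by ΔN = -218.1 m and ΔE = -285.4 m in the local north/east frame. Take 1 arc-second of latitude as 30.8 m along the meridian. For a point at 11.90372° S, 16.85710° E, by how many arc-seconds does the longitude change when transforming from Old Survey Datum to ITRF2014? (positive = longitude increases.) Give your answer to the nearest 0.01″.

Δλ = -9.47″

At latitude -11.90372°, cos φ = 0.978496.
1″ of longitude at this latitude = 30.80 × cos φ = 30.1377 m, so Δλ = -285.4 / 30.1377 = -9.470″.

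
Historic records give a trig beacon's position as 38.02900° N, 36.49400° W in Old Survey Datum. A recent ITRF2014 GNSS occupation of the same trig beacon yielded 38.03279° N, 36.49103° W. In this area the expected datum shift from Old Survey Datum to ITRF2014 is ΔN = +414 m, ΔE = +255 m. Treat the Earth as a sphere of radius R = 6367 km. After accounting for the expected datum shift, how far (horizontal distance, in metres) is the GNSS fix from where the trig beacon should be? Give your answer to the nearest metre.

Observed coordinate differences: Δφ = +0.00379°, Δλ = +0.00297°.
Converting to metres (1° lat = 111125 m, cos φ = 0.787699): observed ΔN = 421.2 m, observed ΔE = 260.0 m.
Subtracting the expected shift leaves a residual of 421.2 − (414) = 7.2 m north and 260.0 − (255) = 5.0 m east.
Residual distance = √(7.2² + 5.0²) = 8.7 m.

9 m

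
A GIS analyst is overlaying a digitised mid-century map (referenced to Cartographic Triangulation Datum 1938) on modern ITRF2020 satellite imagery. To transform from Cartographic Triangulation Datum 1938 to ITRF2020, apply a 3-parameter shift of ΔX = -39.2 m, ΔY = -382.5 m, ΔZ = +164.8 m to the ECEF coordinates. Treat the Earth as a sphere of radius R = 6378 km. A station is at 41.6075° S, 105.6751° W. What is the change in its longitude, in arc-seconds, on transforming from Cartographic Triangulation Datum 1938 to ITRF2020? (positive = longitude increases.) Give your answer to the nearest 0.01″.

Δλ = 2.84″

sin φ = -0.664024, cos φ = 0.747711, sin λ = -0.962809, cos λ = -0.270182.
East component: ΔE = −sin λ·ΔX + cos λ·ΔY = −(-0.962809)(-39.2) + (-0.270182)(-382.5) = 65.60 m.
1° of latitude spans πR/180 = 111317 m; at latitude φ, 1° of longitude spans that × cos φ = 83233.0 m, so Δλ = 65.60 / 83233.0 × 3600 = 2.837″.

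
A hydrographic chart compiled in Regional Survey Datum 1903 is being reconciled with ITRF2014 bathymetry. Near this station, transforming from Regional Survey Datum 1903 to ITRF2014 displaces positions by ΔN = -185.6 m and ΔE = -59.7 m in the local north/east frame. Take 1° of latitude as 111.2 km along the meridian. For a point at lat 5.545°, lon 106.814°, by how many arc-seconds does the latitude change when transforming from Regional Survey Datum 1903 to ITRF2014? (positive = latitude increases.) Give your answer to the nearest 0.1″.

Δφ = -6.0″

1° of latitude = 111.2 km, so Δφ = -185.6 / 111200 = -0.0016691° = -6.009″.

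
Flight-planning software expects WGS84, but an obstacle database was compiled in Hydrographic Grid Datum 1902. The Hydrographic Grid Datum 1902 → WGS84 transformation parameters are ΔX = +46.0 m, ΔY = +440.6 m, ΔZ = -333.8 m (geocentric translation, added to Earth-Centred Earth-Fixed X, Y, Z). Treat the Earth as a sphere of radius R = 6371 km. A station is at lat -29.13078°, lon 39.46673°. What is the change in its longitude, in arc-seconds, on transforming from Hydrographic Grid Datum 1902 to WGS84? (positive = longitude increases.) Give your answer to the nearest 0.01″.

Δλ = 11.52″

sin φ = -0.486805, cos φ = 0.873511, sin λ = 0.635630, cos λ = 0.771994.
East component: ΔE = −sin λ·ΔX + cos λ·ΔY = −(0.635630)(46.0) + (0.771994)(440.6) = 310.90 m.
1° of latitude spans πR/180 = 111195 m; at latitude φ, 1° of longitude spans that × cos φ = 97130.0 m, so Δλ = 310.90 / 97130.0 × 3600 = 11.523″.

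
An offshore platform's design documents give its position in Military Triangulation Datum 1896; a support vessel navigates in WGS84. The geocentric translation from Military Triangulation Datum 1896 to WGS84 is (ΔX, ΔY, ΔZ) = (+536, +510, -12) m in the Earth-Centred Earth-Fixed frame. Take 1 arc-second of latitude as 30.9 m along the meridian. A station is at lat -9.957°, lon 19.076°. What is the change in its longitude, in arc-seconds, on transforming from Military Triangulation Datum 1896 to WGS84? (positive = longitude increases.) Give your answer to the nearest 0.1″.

sin φ = -0.172909, cos φ = 0.984938, sin λ = 0.326822, cos λ = 0.945086.
East component: ΔE = −sin λ·ΔX + cos λ·ΔY = −(0.326822)(536) + (0.945086)(510) = 306.82 m.
1° of latitude spans 3600 × 30.90 = 111240 m; at latitude φ, 1° of longitude spans that × cos φ = 109564.5 m, so Δλ = 306.82 / 109564.5 × 3600 = 10.081″.

Δλ = 10.1″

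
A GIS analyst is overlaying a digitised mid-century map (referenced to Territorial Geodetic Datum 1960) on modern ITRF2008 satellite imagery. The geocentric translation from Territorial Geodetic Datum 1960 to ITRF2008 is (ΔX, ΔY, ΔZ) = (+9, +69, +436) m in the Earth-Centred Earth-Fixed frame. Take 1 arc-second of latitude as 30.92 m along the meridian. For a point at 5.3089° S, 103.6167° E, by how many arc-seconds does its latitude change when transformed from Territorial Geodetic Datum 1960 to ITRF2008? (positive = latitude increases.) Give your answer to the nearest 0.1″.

sin φ = -0.092525, cos φ = 0.995710, sin λ = 0.971892, cos λ = -0.235425.
North component: ΔN = −sin φ cos λ·ΔX − sin φ sin λ·ΔY + cos φ·ΔZ = −(-0.092525)(-0.235425)(9) − (-0.092525)(0.971892)(69) + (0.995710)(436) = 440.14 m.
1° of latitude spans 3600 × 30.92 = 111312 m, so Δφ = 440.14 / 111312 × 3600 = 14.235″.

Δφ = 14.2″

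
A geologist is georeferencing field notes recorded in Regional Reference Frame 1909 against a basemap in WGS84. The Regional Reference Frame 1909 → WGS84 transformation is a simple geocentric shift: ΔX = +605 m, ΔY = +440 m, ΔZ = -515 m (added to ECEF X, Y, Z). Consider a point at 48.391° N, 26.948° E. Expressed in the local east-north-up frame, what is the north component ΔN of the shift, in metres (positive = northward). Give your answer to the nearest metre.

ΔN = -894 m

The local north axis is (−sin φ cos λ, −sin φ sin λ, cos φ), giving ΔN = -403.237 − 149.090 − 341.982 = -894.31 m.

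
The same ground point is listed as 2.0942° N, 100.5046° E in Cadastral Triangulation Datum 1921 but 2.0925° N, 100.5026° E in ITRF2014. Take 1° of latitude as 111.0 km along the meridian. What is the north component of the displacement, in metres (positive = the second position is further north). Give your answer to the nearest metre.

Δφ = 2.0925° − 2.0942° = -0.0017°; Δλ = 100.5026° − 100.5046° = -0.0020°.
ΔN = Δφ × 111000 = -188.7 m; ΔE = Δλ × 111000 × cos(2.0942°) = -0.0020 × 111000 × 0.999332 = -221.9 m.

ΔN = -189 m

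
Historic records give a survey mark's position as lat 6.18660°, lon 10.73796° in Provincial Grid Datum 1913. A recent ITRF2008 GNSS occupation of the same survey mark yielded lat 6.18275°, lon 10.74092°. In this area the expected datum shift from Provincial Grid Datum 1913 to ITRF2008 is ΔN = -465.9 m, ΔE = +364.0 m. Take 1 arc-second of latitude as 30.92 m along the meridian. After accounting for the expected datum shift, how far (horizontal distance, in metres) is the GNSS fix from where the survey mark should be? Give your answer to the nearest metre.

52 m

Observed coordinate differences: Δφ = -0.00385°, Δλ = +0.00296°.
Converting to metres (1° lat = 111312 m, cos φ = 0.994176): observed ΔN = -428.6 m, observed ΔE = 327.6 m.
Subtracting the expected shift leaves a residual of -428.6 − (-465.9) = 37.3 m north and 327.6 − (364.0) = -36.4 m east.
Residual distance = √(37.3² + (-36.4)²) = 52.2 m.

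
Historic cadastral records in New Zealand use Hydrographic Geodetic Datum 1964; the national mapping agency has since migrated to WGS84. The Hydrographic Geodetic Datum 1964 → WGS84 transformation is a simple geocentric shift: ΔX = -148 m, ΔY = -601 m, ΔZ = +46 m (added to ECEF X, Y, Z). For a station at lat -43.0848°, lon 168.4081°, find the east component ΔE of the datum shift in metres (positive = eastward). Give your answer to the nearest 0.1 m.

ΔE = 618.5 m

At φ = -43.0848°, λ = 168.4081°: sin φ = -0.683080, cos φ = 0.730344, sin λ = 0.200939, cos λ = -0.979604.
ΔE = −sin λ·ΔX + cos λ·ΔY = −(0.200939)·(-148) + (-0.979604)·(-601) = 618.48 m.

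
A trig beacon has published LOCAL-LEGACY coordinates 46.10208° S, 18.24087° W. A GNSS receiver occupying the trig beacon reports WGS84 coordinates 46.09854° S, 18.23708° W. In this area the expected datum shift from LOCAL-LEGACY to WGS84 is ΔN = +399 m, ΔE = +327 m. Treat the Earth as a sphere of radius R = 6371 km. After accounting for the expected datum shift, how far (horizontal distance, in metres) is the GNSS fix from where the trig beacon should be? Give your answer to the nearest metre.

35 m

Observed coordinate differences: Δφ = +0.00354°, Δλ = +0.00379°.
Converting to metres (1° lat = 111195 m, cos φ = 0.693376): observed ΔN = 393.6 m, observed ΔE = 292.2 m.
Subtracting the expected shift leaves a residual of 393.6 − (399) = -5.4 m north and 292.2 − (327) = -34.8 m east.
Residual distance = √((-5.4)² + (-34.8)²) = 35.2 m.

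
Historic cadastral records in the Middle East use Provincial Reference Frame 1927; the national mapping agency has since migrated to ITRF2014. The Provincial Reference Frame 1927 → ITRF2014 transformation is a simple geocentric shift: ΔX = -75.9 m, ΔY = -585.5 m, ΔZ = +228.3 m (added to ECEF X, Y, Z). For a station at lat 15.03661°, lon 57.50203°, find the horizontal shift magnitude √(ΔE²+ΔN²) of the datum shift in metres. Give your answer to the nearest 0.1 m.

437.9 m

The local east axis at (φ, λ) is (−sin λ, cos λ, 0), so ΔE = −sin(57.50203°)·(-75.9) + cos(57.50203°)·(-585.5) = -250.56 m.
The local north axis is (−sin φ cos λ, −sin φ sin λ, cos φ), giving ΔN = 10.579 + 128.114 + 220.483 = 359.18 m.
Horizontal magnitude = √(ΔE² + ΔN²) = √((-250.56)² + 359.18²) = 437.93 m.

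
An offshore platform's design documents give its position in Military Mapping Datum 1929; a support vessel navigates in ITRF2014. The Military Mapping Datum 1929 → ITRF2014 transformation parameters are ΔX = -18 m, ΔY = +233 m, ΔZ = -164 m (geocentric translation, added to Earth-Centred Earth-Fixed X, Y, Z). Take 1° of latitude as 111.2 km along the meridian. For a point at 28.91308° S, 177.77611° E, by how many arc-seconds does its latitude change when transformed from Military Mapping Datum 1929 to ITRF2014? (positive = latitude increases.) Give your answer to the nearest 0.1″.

sin φ = -0.483482, cos φ = 0.875354, sin λ = 0.038804, cos λ = -0.999247.
North component: ΔN = −sin φ cos λ·ΔX − sin φ sin λ·ΔY + cos φ·ΔZ = −(-0.483482)(-0.999247)(-18) − (-0.483482)(0.038804)(233) + (0.875354)(-164) = -130.49 m.
1° of latitude spans 111200 m, so Δφ = -130.49 / 111200 × 3600 = -4.225″.

Δφ = -4.2″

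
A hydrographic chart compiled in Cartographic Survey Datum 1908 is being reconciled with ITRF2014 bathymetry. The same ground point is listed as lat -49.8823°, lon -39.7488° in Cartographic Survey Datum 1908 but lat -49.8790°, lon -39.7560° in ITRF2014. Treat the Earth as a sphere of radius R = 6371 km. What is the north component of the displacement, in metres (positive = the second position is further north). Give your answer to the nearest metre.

Δφ = -49.8790° − -49.8823° = +0.0033°; Δλ = -39.7560° − -39.7488° = -0.0072°.
1° along a meridian = πR/180 = 111195 m.
ΔN = Δφ × 111195 = 366.9 m; ΔE = Δλ × 111195 × cos(-49.8823°) = -0.0072 × 111195 × 0.644360 = -515.9 m.

ΔN = 367 m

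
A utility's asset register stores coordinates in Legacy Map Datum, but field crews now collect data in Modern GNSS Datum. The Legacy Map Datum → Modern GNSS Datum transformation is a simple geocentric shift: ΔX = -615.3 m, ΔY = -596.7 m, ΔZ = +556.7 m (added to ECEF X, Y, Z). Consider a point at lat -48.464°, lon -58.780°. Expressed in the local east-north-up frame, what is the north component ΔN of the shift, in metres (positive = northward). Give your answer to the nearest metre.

ΔN = 512 m

At φ = -48.464°, λ = -58.780°: sin φ = -0.748539, cos φ = 0.663091, sin λ = -0.855183, cos λ = 0.518326.
ΔN = −sin φ cos λ·ΔX − sin φ sin λ·ΔY + cos φ·ΔZ = −(-0.748539)(0.518326)(-615.3) − (-0.748539)(-0.855183)(-596.7) + (0.663091)(556.7) = 512.38 m.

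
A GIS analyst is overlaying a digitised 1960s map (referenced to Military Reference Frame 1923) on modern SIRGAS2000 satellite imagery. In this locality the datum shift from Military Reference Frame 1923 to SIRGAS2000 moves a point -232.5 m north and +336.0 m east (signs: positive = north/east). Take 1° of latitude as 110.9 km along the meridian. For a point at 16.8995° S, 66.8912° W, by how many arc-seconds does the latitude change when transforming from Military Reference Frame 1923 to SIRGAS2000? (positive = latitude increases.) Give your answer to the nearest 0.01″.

1° of latitude = 110.9 km, so Δφ = -232.5 / 110900 = -0.0020965° = -7.547″.

Δφ = -7.55″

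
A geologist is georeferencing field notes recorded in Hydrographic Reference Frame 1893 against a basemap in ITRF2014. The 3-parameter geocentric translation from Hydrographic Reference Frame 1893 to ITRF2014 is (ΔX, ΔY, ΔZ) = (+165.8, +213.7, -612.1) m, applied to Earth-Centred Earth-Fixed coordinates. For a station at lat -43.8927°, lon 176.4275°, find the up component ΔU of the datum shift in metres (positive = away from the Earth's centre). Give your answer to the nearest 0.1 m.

At φ = -43.8927°, λ = 176.4275°: sin φ = -0.693310, cos φ = 0.720639, sin λ = 0.062311, cos λ = -0.998057.
ΔU = cos φ cos λ·ΔX + cos φ sin λ·ΔY + sin φ·ΔZ = (0.720639)(-0.998057)(165.8) + (0.720639)(0.062311)(213.7) + (-0.693310)(-612.1) = 314.72 m.

ΔU = 314.7 m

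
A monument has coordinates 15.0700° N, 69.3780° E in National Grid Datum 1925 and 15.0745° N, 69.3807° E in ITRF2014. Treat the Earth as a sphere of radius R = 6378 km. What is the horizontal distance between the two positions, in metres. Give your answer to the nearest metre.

579 m

Δφ = 15.0745° − 15.0700° = +0.0045°; Δλ = 69.3807° − 69.3780° = +0.0027°.
1° along a meridian = πR/180 = 111317 m.
ΔN = Δφ × 111317 = 500.9 m; ΔE = Δλ × 111317 × cos(15.0700°) = +0.0027 × 111317 × 0.965609 = 290.2 m.
Distance = √(ΔE² + ΔN²) = √(290.2² + 500.9²) = 578.9 m.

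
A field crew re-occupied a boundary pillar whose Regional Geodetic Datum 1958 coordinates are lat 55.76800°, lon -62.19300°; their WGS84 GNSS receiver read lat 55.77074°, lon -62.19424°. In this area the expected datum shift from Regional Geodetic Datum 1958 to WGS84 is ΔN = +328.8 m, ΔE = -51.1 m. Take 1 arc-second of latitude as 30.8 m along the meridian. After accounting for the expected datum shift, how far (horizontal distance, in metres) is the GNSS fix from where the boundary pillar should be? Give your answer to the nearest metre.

36 m

Observed coordinate differences: Δφ = +0.00274°, Δλ = -0.00124°.
Converting to metres (1° lat = 110880 m, cos φ = 0.562545): observed ΔN = 303.8 m, observed ΔE = -77.3 m.
Subtracting the expected shift leaves a residual of 303.8 − (328.8) = -25.0 m north and -77.3 − (-51.1) = -26.2 m east.
Residual distance = √((-25.0)² + (-26.2)²) = 36.2 m.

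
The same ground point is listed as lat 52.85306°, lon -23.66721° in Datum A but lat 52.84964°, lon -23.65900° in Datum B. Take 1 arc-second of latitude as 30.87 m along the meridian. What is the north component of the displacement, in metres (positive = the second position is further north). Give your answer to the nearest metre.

ΔN = -380 m

Δφ = 52.84964° − 52.85306° = -0.00342°; Δλ = -23.65900° − -23.66721° = +0.00821°.
1° of latitude = 3600 × 30.87 = 111132 m.
ΔN = Δφ × 111132 = -380.1 m; ΔE = Δλ × 111132 × cos(52.85306°) = +0.00821 × 111132 × 0.603861 = 551.0 m.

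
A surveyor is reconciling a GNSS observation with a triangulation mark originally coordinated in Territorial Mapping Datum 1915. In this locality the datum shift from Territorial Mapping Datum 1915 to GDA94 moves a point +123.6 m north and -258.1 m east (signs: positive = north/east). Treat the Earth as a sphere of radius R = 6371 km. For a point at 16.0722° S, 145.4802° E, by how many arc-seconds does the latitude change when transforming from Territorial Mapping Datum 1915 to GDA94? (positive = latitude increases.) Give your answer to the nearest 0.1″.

Δφ = 4.0″

On a sphere of radius R, 1 rad of latitude = R, so Δφ = ΔN / R = 123.6 / 6371000 = 1.9400e-05 rad = 4.002″.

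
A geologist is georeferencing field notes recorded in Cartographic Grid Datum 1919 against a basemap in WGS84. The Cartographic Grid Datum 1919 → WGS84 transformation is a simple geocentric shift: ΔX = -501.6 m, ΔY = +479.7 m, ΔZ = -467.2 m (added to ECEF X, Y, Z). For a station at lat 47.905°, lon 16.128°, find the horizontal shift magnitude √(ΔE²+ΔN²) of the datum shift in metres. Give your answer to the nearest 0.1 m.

602.6 m

At φ = 47.905°, λ = 16.128°: sin φ = 0.742034, cos φ = 0.670362, sin λ = 0.277784, cos λ = 0.960644.
ΔE = −sin λ·ΔX + cos λ·ΔY = −(0.277784)·(-501.6) + (0.960644)·(479.7) = 600.16 m.
ΔN = −sin φ cos λ·ΔX − sin φ sin λ·ΔY + cos φ·ΔZ = −(0.742034)(0.960644)(-501.6) − (0.742034)(0.277784)(479.7) + (0.670362)(-467.2) = -54.52 m.
Horizontal magnitude = √(ΔE² + ΔN²) = √(600.16² + (-54.52)²) = 602.63 m.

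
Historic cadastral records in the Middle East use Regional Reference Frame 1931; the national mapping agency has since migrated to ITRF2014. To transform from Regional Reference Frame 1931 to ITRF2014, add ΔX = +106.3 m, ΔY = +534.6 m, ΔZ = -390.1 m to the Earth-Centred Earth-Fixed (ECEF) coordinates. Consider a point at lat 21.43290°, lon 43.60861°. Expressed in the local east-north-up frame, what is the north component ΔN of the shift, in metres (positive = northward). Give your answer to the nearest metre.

ΔN = -526 m

The local north axis is (−sin φ cos λ, −sin φ sin λ, cos φ), giving ΔN = -28.125 − 134.738 − 363.123 = -525.99 m.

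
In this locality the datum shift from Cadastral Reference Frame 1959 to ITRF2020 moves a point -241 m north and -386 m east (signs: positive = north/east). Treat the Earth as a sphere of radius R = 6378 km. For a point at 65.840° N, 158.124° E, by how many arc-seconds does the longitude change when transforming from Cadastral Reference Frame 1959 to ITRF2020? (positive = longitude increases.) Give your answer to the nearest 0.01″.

At latitude 65.840°, cos φ = 0.409286.
One radian of longitude at latitude φ spans R cos φ, so Δλ = ΔE / (R cos φ) = -386.0 / (6378000 × 0.409286) = -1.4787e-04 rad = -30.500″.

Δλ = -30.50″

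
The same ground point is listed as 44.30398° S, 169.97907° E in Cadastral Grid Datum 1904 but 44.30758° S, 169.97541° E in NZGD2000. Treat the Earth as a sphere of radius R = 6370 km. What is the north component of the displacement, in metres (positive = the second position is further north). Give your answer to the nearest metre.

ΔN = -400 m

Δφ = -44.30758° − -44.30398° = -0.00360°; Δλ = 169.97541° − 169.97907° = -0.00366°.
1° along a meridian = πR/180 = 111177 m.
ΔN = Δφ × 111177 = -400.2 m; ΔE = Δλ × 111177 × cos(-44.30398°) = -0.00366 × 111177 × 0.715644 = -291.2 m.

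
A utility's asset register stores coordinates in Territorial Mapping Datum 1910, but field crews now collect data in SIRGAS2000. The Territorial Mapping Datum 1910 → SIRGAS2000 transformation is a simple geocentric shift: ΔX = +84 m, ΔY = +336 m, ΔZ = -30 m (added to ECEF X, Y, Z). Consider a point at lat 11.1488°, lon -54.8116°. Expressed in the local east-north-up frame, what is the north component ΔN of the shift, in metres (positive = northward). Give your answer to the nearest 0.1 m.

ΔN = 14.3 m

At φ = 11.1488°, λ = -54.8116°: sin φ = 0.193358, cos φ = 0.981128, sin λ = -0.817262, cos λ = 0.576267.
ΔN = −sin φ cos λ·ΔX − sin φ sin λ·ΔY + cos φ·ΔZ = −(0.193358)(0.576267)(84) − (0.193358)(-0.817262)(336) + (0.981128)(-30) = 14.30 m.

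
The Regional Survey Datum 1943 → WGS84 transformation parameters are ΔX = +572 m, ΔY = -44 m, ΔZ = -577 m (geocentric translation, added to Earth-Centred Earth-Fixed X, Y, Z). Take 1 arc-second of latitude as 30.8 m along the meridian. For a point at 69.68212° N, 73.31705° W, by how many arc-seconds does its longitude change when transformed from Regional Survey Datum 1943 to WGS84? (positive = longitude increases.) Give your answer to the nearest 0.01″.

Δλ = 50.05″

sin φ = 0.937781, cos φ = 0.347228, sin λ = -0.957908, cos λ = 0.287075.
East component: ΔE = −sin λ·ΔX + cos λ·ΔY = −(-0.957908)(572) + (0.287075)(-44) = 535.29 m.
1° of latitude spans 3600 × 30.80 = 110880 m; at latitude φ, 1° of longitude spans that × cos φ = 38500.7 m, so Δλ = 535.29 / 38500.7 × 3600 = 50.052″.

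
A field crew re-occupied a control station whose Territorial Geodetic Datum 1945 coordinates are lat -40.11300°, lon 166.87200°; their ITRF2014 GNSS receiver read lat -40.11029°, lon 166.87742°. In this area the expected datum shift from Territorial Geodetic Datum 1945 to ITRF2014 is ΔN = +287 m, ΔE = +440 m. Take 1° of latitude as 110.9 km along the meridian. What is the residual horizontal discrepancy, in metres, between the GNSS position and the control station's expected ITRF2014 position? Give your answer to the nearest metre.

24 m

Observed coordinate differences: Δφ = +0.00271°, Δλ = +0.00542°.
Converting to metres (1° lat = 110900 m, cos φ = 0.764775): observed ΔN = 300.5 m, observed ΔE = 459.7 m.
Subtracting the expected shift leaves a residual of 300.5 − (287) = 13.5 m north and 459.7 − (440) = 19.7 m east.
Residual distance = √(13.5² + 19.7²) = 23.9 m.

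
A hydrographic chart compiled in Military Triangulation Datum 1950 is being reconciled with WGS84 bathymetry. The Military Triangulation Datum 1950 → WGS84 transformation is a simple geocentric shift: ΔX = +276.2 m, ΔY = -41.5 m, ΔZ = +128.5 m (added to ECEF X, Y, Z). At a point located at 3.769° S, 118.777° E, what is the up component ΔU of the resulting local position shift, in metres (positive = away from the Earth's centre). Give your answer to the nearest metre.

ΔU = -177 m

At φ = -3.769°, λ = 118.777°: sin φ = -0.065734, cos φ = 0.997837, sin λ = 0.876500, cos λ = -0.481402.
ΔU = cos φ cos λ·ΔX + cos φ sin λ·ΔY + sin φ·ΔZ = (0.997837)(-0.481402)(276.2) + (0.997837)(0.876500)(-41.5) + (-0.065734)(128.5) = -177.42 m.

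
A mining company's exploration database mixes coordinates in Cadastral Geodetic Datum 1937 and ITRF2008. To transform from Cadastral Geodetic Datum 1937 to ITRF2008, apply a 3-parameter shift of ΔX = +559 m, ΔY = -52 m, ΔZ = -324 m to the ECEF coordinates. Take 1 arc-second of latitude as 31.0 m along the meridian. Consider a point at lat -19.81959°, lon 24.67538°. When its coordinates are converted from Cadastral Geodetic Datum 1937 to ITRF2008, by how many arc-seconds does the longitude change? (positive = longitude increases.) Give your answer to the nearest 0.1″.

Δλ = -9.6″

sin φ = -0.339060, cos φ = 0.940765, sin λ = 0.417477, cos λ = 0.908688.
East component: ΔE = −sin λ·ΔX + cos λ·ΔY = −(0.417477)(559) + (0.908688)(-52) = -280.62 m.
1° of latitude spans 3600 × 31.00 = 111600 m; at latitude φ, 1° of longitude spans that × cos φ = 104989.4 m, so Δλ = -280.62 / 104989.4 × 3600 = -9.622″.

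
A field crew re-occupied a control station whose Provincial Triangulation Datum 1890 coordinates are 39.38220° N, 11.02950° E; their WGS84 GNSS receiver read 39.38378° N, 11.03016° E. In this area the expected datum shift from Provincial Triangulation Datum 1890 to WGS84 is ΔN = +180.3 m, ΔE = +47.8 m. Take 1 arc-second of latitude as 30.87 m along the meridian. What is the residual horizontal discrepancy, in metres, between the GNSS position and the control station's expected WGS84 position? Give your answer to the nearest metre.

10 m

Observed coordinate differences: Δφ = +0.00158°, Δλ = +0.00066°.
Converting to metres (1° lat = 111132 m, cos φ = 0.772931): observed ΔN = 175.6 m, observed ΔE = 56.7 m.
Subtracting the expected shift leaves a residual of 175.6 − (180.3) = -4.7 m north and 56.7 − (47.8) = 8.9 m east.
Residual distance = √((-4.7)² + 8.9²) = 10.1 m.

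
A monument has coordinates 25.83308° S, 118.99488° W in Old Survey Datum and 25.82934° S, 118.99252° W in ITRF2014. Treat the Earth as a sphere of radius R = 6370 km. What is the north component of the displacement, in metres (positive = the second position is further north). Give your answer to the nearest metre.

ΔN = 416 m

Δφ = -25.82934° − -25.83308° = +0.00374°; Δλ = -118.99252° − -118.99488° = +0.00236°.
1° along a meridian = πR/180 = 111177 m.
ΔN = Δφ × 111177 = 415.8 m; ΔE = Δλ × 111177 × cos(-25.83308°) = +0.00236 × 111177 × 0.900067 = 236.2 m.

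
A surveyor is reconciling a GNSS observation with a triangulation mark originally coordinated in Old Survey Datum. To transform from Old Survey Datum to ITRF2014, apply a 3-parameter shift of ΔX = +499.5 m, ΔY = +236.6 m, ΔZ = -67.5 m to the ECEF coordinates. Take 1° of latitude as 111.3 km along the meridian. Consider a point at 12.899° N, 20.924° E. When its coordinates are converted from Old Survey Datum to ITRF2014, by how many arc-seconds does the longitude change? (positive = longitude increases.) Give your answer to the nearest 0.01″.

Δλ = 1.41″

sin φ = 0.223233, cos φ = 0.974765, sin λ = 0.357129, cos λ = 0.934055.
East component: ΔE = −sin λ·ΔX + cos λ·ΔY = −(0.357129)(499.5) + (0.934055)(236.6) = 42.61 m.
1° of latitude spans 111300 m; at latitude φ, 1° of longitude spans that × cos φ = 108491.4 m, so Δλ = 42.61 / 108491.4 × 3600 = 1.414″.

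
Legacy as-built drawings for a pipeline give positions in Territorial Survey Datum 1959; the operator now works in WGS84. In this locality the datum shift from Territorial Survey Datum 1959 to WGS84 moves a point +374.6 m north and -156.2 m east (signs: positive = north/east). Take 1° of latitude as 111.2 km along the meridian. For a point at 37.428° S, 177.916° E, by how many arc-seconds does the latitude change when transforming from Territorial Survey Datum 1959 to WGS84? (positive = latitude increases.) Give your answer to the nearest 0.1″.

Δφ = 12.1″

1° of latitude = 111.2 km, so Δφ = 374.6 / 111200 = 0.0033687° = 12.127″.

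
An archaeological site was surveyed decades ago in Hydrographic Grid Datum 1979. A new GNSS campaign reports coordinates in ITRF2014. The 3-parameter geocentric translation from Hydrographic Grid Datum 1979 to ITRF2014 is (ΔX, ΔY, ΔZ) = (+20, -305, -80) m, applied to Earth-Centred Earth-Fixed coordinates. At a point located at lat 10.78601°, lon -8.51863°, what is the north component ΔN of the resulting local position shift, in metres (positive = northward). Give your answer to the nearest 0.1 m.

The local north axis is (−sin φ cos λ, −sin φ sin λ, cos φ), giving ΔN = -3.702 − 8.455 − 78.587 = -90.74 m.

ΔN = -90.7 m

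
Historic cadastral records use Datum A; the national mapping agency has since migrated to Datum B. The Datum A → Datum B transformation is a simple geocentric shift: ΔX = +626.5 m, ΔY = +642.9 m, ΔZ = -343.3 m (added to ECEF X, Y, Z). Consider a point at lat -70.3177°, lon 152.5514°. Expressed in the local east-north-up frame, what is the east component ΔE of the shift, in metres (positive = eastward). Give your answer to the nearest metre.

At φ = -70.3177°, λ = 152.5514°: sin φ = -0.941575, cos φ = 0.336804, sin λ = 0.460953, cos λ = -0.887425.
ΔE = −sin λ·ΔX + cos λ·ΔY = −(0.460953)·(626.5) + (-0.887425)·(642.9) = -859.31 m.

ΔE = -859 m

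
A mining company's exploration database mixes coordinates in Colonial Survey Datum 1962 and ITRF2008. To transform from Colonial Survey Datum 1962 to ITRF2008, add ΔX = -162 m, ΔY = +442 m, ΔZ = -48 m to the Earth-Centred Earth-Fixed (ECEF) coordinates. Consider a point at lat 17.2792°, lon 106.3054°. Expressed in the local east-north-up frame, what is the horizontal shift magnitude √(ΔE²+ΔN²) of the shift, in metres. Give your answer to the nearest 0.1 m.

188.0 m

The local east axis at (φ, λ) is (−sin λ, cos λ, 0), so ΔE = −sin(106.3054°)·(-162) + cos(106.3054°)·442 = 31.39 m.
The local north axis is (−sin φ cos λ, −sin φ sin λ, cos φ), giving ΔN = -13.510 − 126.006 − 45.834 = -185.35 m.
Horizontal magnitude = √(ΔE² + ΔN²) = √(31.39² + (-185.35)²) = 187.99 m.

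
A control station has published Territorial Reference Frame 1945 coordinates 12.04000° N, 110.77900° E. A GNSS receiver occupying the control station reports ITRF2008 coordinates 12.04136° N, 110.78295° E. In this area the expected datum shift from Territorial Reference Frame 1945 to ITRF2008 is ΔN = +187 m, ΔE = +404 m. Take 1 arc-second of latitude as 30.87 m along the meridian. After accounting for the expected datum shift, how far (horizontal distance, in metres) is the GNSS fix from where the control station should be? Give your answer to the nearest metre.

Observed coordinate differences: Δφ = +0.00136°, Δλ = +0.00395°.
Converting to metres (1° lat = 111132 m, cos φ = 0.978002): observed ΔN = 151.1 m, observed ΔE = 429.3 m.
Subtracting the expected shift leaves a residual of 151.1 − (187) = -35.9 m north and 429.3 − (404) = 25.3 m east.
Residual distance = √((-35.9)² + 25.3²) = 43.9 m.

44 m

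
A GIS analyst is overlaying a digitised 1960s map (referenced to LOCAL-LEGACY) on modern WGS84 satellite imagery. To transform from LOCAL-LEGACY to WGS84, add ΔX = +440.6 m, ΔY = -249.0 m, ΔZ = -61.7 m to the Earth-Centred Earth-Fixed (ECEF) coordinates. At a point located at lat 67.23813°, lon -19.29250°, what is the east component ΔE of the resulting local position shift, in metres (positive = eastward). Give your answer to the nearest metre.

At φ = 67.23813°, λ = -19.29250°: sin φ = 0.922121, cos φ = 0.386902, sin λ = -0.330391, cos λ = 0.943844.
ΔE = −sin λ·ΔX + cos λ·ΔY = −(-0.330391)·(440.6) + (0.943844)·(-249.0) = -89.45 m.

ΔE = -89 m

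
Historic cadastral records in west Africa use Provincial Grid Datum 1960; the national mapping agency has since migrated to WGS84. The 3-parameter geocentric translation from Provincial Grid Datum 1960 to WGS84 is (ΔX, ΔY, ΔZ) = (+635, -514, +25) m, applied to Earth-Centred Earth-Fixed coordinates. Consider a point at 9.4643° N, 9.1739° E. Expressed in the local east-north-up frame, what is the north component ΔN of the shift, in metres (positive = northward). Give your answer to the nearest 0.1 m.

ΔN = -64.9 m

At φ = 9.4643°, λ = 9.1739°: sin φ = 0.164433, cos φ = 0.986388, sin λ = 0.159432, cos λ = 0.987209.
ΔN = −sin φ cos λ·ΔX − sin φ sin λ·ΔY + cos φ·ΔZ = −(0.164433)(0.987209)(635) − (0.164433)(0.159432)(-514) + (0.986388)(25) = -64.94 m.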